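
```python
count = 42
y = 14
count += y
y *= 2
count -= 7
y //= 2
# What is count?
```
Trace:
  count=42
  count=42, y=14
  count=56, y=14
  count=56, y=28
  count=49, y=28
  count=49, y=14

Final answer: 49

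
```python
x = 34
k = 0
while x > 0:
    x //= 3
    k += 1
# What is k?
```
Trace:
  x=34
  x=34, k=0
  x=11, k=1
  x=3, k=2
  x=1, k=3
  x=0, k=4

Final answer: 4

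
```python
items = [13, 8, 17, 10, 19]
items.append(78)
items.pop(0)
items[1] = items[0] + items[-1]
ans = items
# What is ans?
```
Trace:
  items=[13, 8, 17, 10, 19]
  items=[13, 8, 17, 10, 19, 78]
  items=[8, 17, 10, 19, 78]
  items=[8, 86, 10, 19, 78]
  items=[8, 86, 10, 19, 78], ans=[8, 86, 10, 19, 78]

Final answer: [8, 86, 10, 19, 78]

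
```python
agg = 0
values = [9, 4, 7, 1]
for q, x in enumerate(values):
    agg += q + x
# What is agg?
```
Trace:
  agg=0
  agg=9, q=0, x=9
  agg=14, q=1, x=4
  agg=23, q=2, x=7
  agg=27, q=3, x=1

Final answer: 27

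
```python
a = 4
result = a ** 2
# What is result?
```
Trace:
  a=4
  a=4, result=16

Final answer: 16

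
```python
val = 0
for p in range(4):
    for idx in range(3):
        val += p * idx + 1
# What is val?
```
Trace:
  val=0
  val=1, p=0, idx=0
  val=2, p=0, idx=1
  val=3, p=0, idx=2
  val=4, p=1, idx=0
  val=6, p=1, idx=1
  val=9, p=1, idx=2
  val=10, p=2, idx=0
  val=13, p=2, idx=1
  val=18, p=2, idx=2
  val=19, p=3, idx=0
  val=23, p=3, idx=1
  val=30, p=3, idx=2

Final answer: 30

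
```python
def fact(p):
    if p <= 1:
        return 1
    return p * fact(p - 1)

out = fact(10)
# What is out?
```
Call trace:
fact(p=10)
  fact(p=9)
    fact(p=8)
      fact(p=7)
        fact(p=6)
          fact(p=5)
            fact(p=4)
              fact(p=3)
                fact(p=2)
                  fact(p=1)
                  -> return 1
                -> return 2
              -> return 6
            -> return 24
          -> return 120
        -> return 720
      -> return 5040
    -> return 40320
  -> return 362880
-> return 3628800

Final answer: 3628800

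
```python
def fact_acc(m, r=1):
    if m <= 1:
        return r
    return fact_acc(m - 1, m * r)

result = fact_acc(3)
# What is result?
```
Call trace:
fact_acc(m=3, r=1)
  fact_acc(m=2, r=3)
    fact_acc(m=1, r=6)
    -> return 6
  -> return 6
-> return 6

Final answer: 6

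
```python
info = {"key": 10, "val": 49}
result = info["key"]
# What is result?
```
Trace:
  info={'key': 10, 'val': 49}
  info={'key': 10, 'val': 49}, result=10

Final answer: 10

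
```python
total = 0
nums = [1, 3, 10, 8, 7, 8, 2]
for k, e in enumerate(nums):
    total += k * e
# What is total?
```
Trace:
  total=0
  total=0, k=0, e=1
  total=3, k=1, e=3
  total=23, k=2, e=10
  total=47, k=3, e=8
  total=75, k=4, e=7
  total=115, k=5, e=8
  total=127, k=6, e=2

Final answer: 127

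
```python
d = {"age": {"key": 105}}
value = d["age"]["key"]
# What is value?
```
Trace:
  d={'age': {'key': 105}}
  d={'age': {'key': 105}}, value=105

Final answer: 105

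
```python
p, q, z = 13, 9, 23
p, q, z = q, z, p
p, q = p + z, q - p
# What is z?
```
Trace:
  p=13, q=9, z=23
  p=9, q=23, z=13
  p=22, q=14, z=13

Final answer: 13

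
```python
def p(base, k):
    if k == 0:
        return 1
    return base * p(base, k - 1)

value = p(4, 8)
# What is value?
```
Call trace:
p(base=4, k=8)
  p(base=4, k=7)
    p(base=4, k=6)
      p(base=4, k=5)
        p(base=4, k=4)
          p(base=4, k=3)
            p(base=4, k=2)
              p(base=4, k=1)
                p(base=4, k=0)
                -> return 1
              -> return 4
            -> return 16
          -> return 64
        -> return 256
      -> return 1024
    -> return 4096
  -> return 16384
-> return 65536

Final answer: 65536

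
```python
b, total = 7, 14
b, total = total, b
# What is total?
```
Trace:
  b=7, total=14
  b=14, total=7

Final answer: 7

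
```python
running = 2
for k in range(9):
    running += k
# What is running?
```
Trace:
  running=2
  running=2, k=0
  running=3, k=1
  running=5, k=2
  running=8, k=3
  running=12, k=4
  running=17, k=5
  running=23, k=6
  running=30, k=7
  running=38, k=8

Final answer: 38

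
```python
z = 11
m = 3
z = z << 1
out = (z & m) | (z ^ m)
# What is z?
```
Trace:
  z=11
  z=11, m=3
  z=22, m=3
  z=22, m=3, out=23

Final answer: 22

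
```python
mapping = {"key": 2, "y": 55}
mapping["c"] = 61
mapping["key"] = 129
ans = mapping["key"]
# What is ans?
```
Trace:
  mapping={'key': 2, 'y': 55}
  mapping={'key': 2, 'y': 55, 'c': 61}
  mapping={'key': 129, 'y': 55, 'c': 61}
  mapping={'key': 129, 'y': 55, 'c': 61}, ans=129

Final answer: 129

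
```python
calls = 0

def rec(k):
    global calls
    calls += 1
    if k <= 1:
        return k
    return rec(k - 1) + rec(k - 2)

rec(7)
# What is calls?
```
Call trace (a repeated sub-call is expanded the first time; later identical calls just restate its return value):
rec(k=7)
  rec(k=6)
    rec(k=5)
      rec(k=4)
        rec(k=3)
          rec(k=2)
            rec(k=1)
            -> return 1
            rec(k=0)
            -> return 0
          -> return 1
          rec(k=1)
          -> return 1
        -> return 2
        rec(k=2) -> return 1  (same call as traced above)
      -> return 3
      rec(k=3) -> return 2  (same call as traced above)
    -> return 5
    rec(k=4) -> return 3  (same call as traced above)
  -> return 8
  rec(k=5) -> return 5  (same call as traced above)
-> return 13

calls is incremented once per call, so count the calls in each subtree. Let C(k) = number of calls made by rec(k).
C(0) = C(1) = 1 (base case, no recursion); C(k) = 1 + C(k - 1) + C(k - 2) otherwise.
C(2) = 1 + C(1) + C(0) = 1 + 1 + 1 = 3
C(3) = 1 + C(2) + C(1) = 1 + 3 + 1 = 5
C(4) = 1 + C(3) + C(2) = 1 + 5 + 3 = 9
C(5) = 1 + C(4) + C(3) = 1 + 9 + 5 = 15
C(6) = 1 + C(5) + C(4) = 1 + 15 + 9 = 25
C(7) = 1 + C(6) + C(5) = 1 + 25 + 15 = 41
calls = C(7) = 41

Final answer: 41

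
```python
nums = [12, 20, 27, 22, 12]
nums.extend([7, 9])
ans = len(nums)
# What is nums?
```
Trace:
  nums=[12, 20, 27, 22, 12]
  nums=[12, 20, 27, 22, 12, 7, 9]
  nums=[12, 20, 27, 22, 12, 7, 9], ans=7

Final answer: [12, 20, 27, 22, 12, 7, 9]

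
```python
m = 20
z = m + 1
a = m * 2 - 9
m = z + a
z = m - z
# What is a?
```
Trace:
  m=20
  m=20, z=21
  m=20, z=21, a=31
  m=52, z=21, a=31
  m=52, z=31, a=31

Final answer: 31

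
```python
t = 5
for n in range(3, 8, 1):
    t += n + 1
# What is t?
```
Trace:
  t=5
  t=9, n=3
  t=14, n=4
  t=20, n=5
  t=27, n=6
  t=35, n=7

Final answer: 35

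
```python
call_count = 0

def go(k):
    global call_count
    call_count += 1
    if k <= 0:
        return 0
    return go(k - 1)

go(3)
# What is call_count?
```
Call trace:
go(k=3)
  go(k=2)
    go(k=1)
      go(k=0)
      -> return 0
    -> return 0
  -> return 0
-> return 0

call_count is incremented once per call. go is entered once for each k = 3, 2, 1, 0 (the k <= 0 call returns without recursing), i.e. 3 + 1 calls.
call_count = 4

Final answer: 4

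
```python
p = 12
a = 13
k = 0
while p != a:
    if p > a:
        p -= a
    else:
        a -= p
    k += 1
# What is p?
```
Trace:
  p=12
  p=12, a=13
  p=12, a=13, k=0
  p=12, a=1, k=1
  p=11, a=1, k=2
  p=10, a=1, k=3
  p=9, a=1, k=4
  p=8, a=1, k=5
  p=7, a=1, k=6
  p=6, a=1, k=7
  p=5, a=1, k=8
  p=4, a=1, k=9
  p=3, a=1, k=10
  p=2, a=1, k=11
  p=1, a=1, k=12

Final answer: 1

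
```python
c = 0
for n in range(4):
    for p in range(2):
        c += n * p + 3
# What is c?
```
Trace:
  c=0
  c=3, n=0, p=0
  c=6, n=0, p=1
  c=9, n=1, p=0
  c=13, n=1, p=1
  c=16, n=2, p=0
  c=21, n=2, p=1
  c=24, n=3, p=0
  c=30, n=3, p=1

Final answer: 30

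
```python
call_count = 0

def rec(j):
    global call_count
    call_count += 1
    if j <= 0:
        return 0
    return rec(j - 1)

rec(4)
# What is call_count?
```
Call trace:
rec(j=4)
  rec(j=3)
    rec(j=2)
      rec(j=1)
        rec(j=0)
        -> return 0
      -> return 0
    -> return 0
  -> return 0
-> return 0

call_count is incremented once per call. rec is entered once for each j = 4, 3, 2, 1, 0 (the j <= 0 call returns without recursing), i.e. 4 + 1 calls.
call_count = 5

Final answer: 5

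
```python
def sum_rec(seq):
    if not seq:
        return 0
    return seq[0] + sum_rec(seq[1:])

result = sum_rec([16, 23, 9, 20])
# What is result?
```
Call trace:
sum_rec(seq=[16, 23, 9, 20])
  sum_rec(seq=[23, 9, 20])
    sum_rec(seq=[9, 20])
      sum_rec(seq=[20])
        sum_rec(seq=[])
        -> return 0
      -> return 20
    -> return 29
  -> return 52
-> return 68

Final answer: 68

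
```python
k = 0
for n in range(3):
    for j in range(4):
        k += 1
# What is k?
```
Trace:
  k=0
  k=1, n=0, j=0
  k=2, n=0, j=1
  k=3, n=0, j=2
  k=4, n=0, j=3
  k=5, n=1, j=0
  k=6, n=1, j=1
  k=7, n=1, j=2
  k=8, n=1, j=3
  k=9, n=2, j=0
  k=10, n=2, j=1
  k=11, n=2, j=2
  k=12, n=2, j=3

Final answer: 12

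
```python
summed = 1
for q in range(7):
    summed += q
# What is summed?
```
Trace:
  summed=1
  summed=1, q=0
  summed=2, q=1
  summed=4, q=2
  summed=7, q=3
  summed=11, q=4
  summed=16, q=5
  summed=22, q=6

Final answer: 22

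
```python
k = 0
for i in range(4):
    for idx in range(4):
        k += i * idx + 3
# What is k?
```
Trace:
  k=0
  k=3, i=0, idx=0
  k=6, i=0, idx=1
  k=9, i=0, idx=2
  k=12, i=0, idx=3
  k=15, i=1, idx=0
  k=19, i=1, idx=1
  k=24, i=1, idx=2
  k=30, i=1, idx=3
  k=33, i=2, idx=0
  k=38, i=2, idx=1
  k=45, i=2, idx=2
  k=54, i=2, idx=3
  k=57, i=3, idx=0
  k=63, i=3, idx=1
  k=72, i=3, idx=2
  k=84, i=3, idx=3

Final answer: 84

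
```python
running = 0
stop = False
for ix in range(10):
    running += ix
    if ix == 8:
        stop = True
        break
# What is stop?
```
Trace:
  running=0
  running=0, stop=False
  running=0, stop=False, ix=0
  running=1, stop=False, ix=1
  running=3, stop=False, ix=2
  running=6, stop=False, ix=3
  running=10, stop=False, ix=4
  running=15, stop=False, ix=5
  running=21, stop=False, ix=6
  running=28, stop=False, ix=7
  running=36, stop=True, ix=8

Final answer: True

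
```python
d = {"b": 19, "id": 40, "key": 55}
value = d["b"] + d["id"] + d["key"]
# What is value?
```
Trace:
  d={'b': 19, 'id': 40, 'key': 55}
  d={'b': 19, 'id': 40, 'key': 55}, value=114

Final answer: 114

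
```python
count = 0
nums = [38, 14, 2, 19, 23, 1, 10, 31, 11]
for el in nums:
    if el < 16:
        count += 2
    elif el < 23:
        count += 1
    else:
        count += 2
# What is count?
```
Trace:
  count=0
  count=2, el=38
  count=4, el=14
  count=6, el=2
  count=7, el=19
  count=9, el=23
  count=11, el=1
  count=13, el=10
  count=15, el=31
  count=17, el=11

Final answer: 17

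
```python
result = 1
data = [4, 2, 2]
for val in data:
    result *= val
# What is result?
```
Trace:
  result=1
  result=4, val=4
  result=8, val=2
  result=16, val=2

Final answer: 16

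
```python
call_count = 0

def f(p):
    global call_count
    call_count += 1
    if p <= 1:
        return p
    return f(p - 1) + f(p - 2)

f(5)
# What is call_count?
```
Call trace (a repeated sub-call is expanded the first time; later identical calls just restate its return value):
f(p=5)
  f(p=4)
    f(p=3)
      f(p=2)
        f(p=1)
        -> return 1
        f(p=0)
        -> return 0
      -> return 1
      f(p=1)
      -> return 1
    -> return 2
    f(p=2) -> return 1  (same call as traced above)
  -> return 3
  f(p=3) -> return 2  (same call as traced above)
-> return 5

call_count is incremented once per call, so count the calls in each subtree. Let C(p) = number of calls made by f(p).
C(0) = C(1) = 1 (base case, no recursion); C(p) = 1 + C(p - 1) + C(p - 2) otherwise.
C(2) = 1 + C(1) + C(0) = 1 + 1 + 1 = 3
C(3) = 1 + C(2) + C(1) = 1 + 3 + 1 = 5
C(4) = 1 + C(3) + C(2) = 1 + 5 + 3 = 9
C(5) = 1 + C(4) + C(3) = 1 + 9 + 5 = 15
call_count = C(5) = 15

Final answer: 15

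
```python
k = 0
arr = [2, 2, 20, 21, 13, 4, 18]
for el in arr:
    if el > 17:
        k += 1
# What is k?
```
Trace:
  k=0
  k=0, el=2
  k=0, el=2
  k=1, el=20
  k=2, el=21
  k=2, el=13
  k=2, el=4
  k=3, el=18

Final answer: 3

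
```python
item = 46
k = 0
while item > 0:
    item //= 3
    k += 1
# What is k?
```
Trace:
  item=46
  item=46, k=0
  item=15, k=1
  item=5, k=2
  item=1, k=3
  item=0, k=4

Final answer: 4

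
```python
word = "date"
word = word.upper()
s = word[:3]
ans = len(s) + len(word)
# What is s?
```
Trace:
  word='date'
  word='DATE'
  word='DATE', s='DAT'
  word='DATE', s='DAT', ans=7

Final answer: 'DAT'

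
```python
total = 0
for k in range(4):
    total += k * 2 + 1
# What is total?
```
Trace:
  total=0
  total=1, k=0
  total=4, k=1
  total=9, k=2
  total=16, k=3

Final answer: 16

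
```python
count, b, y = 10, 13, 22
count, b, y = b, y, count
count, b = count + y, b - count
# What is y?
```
Trace:
  count=10, b=13, y=22
  count=13, b=22, y=10
  count=23, b=9, y=10

Final answer: 10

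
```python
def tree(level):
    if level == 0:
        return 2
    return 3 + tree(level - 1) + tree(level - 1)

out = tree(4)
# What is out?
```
Call trace (a repeated sub-call is expanded the first time; later identical calls just restate its return value):
tree(level=4)
  tree(level=3)
    tree(level=2)
      tree(level=1)
        tree(level=0)
        -> return 2
        tree(level=0)
        -> return 2
      -> return 7
      tree(level=1) -> return 7  (same call as traced above)
    -> return 17
    tree(level=2) -> return 17  (same call as traced above)
  -> return 37
  tree(level=3) -> return 37  (same call as traced above)
-> return 77

Final answer: 77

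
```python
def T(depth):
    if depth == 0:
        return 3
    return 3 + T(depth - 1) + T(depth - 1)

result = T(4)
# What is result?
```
Call trace (a repeated sub-call is expanded the first time; later identical calls just restate its return value):
T(depth=4)
  T(depth=3)
    T(depth=2)
      T(depth=1)
        T(depth=0)
        -> return 3
        T(depth=0)
        -> return 3
      -> return 9
      T(depth=1) -> return 9  (same call as traced above)
    -> return 21
    T(depth=2) -> return 21  (same call as traced above)
  -> return 45
  T(depth=3) -> return 45  (same call as traced above)
-> return 93

Final answer: 93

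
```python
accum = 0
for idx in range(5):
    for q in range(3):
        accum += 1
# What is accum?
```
Trace:
  accum=0
  accum=1, idx=0, q=0
  accum=2, idx=0, q=1
  accum=3, idx=0, q=2
  accum=4, idx=1, q=0
  accum=5, idx=1, q=1
  accum=6, idx=1, q=2
  accum=7, idx=2, q=0
  accum=8, idx=2, q=1
  accum=9, idx=2, q=2
  accum=10, idx=3, q=0
  accum=11, idx=3, q=1
  accum=12, idx=3, q=2
  accum=13, idx=4, q=0
  accum=14, idx=4, q=1
  accum=15, idx=4, q=2

Final answer: 15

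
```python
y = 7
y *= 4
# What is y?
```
Trace:
  y=7
  y=28

Final answer: 28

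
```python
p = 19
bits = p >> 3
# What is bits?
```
Trace:
  p=19
  p=19, bits=2

Final answer: 2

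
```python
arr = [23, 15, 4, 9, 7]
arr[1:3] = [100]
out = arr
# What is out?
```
Trace:
  arr=[23, 15, 4, 9, 7]
  arr=[23, 100, 9, 7]
  arr=[23, 100, 9, 7], out=[23, 100, 9, 7]

Final answer: [23, 100, 9, 7]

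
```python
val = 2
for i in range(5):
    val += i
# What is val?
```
Trace:
  val=2
  val=2, i=0
  val=3, i=1
  val=5, i=2
  val=8, i=3
  val=12, i=4

Final answer: 12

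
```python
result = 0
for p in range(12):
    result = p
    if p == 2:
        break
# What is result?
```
Trace:
  result=0
  result=0, p=0
  result=1, p=1
  result=2, p=2

Final answer: 2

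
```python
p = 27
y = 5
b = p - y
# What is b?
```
Trace:
  p=27
  p=27, y=5
  p=27, y=5, b=22

Final answer: 22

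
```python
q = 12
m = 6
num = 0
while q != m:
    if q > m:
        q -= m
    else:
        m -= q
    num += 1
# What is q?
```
Trace:
  q=12
  q=12, m=6
  q=12, m=6, num=0
  q=6, m=6, num=1

Final answer: 6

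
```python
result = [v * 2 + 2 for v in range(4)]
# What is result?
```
Trace:
  v=0
  v=1
  v=2
  v=3
  result=[2, 4, 6, 8]

Final answer: [2, 4, 6, 8]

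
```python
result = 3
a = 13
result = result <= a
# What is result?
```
Trace:
  result=3
  result=3, a=13
  result=True, a=13

Final answer: True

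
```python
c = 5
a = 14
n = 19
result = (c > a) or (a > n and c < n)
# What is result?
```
Trace:
  c=5
  c=5, a=14
  c=5, a=14, n=19
  c=5, a=14, n=19, result=False

Final answer: False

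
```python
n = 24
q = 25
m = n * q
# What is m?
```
Trace:
  n=24
  n=24, q=25
  n=24, q=25, m=600

Final answer: 600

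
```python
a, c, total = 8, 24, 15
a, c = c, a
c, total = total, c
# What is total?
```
Trace:
  a=8, c=24, total=15
  a=24, c=8, total=15
  a=24, c=15, total=8

Final answer: 8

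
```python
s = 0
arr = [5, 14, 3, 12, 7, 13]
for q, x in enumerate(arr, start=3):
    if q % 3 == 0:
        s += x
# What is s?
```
Trace:
  s=0
  s=5, q=3, x=5
  s=5, q=4, x=14
  s=5, q=5, x=3
  s=17, q=6, x=12
  s=17, q=7, x=7
  s=17, q=8, x=13

Final answer: 17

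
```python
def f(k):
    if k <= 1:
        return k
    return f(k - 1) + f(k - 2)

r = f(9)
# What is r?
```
Call trace (a repeated sub-call is expanded the first time; later identical calls just restate its return value):
f(k=9)
  f(k=8)
    f(k=7)
      f(k=6)
        f(k=5)
          f(k=4)
            f(k=3)
              f(k=2)
                f(k=1)
                -> return 1
                f(k=0)
                -> return 0
              -> return 1
              f(k=1)
              -> return 1
            -> return 2
            f(k=2) -> return 1  (same call as traced above)
          -> return 3
          f(k=3) -> return 2  (same call as traced above)
        -> return 5
        f(k=4) -> return 3  (same call as traced above)
      -> return 8
      f(k=5) -> return 5  (same call as traced above)
    -> return 13
    f(k=6) -> return 8  (same call as traced above)
  -> return 21
  f(k=7) -> return 13  (same call as traced above)
-> return 34

Final answer: 34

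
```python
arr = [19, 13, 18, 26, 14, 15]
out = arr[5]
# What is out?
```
Trace:
  arr=[19, 13, 18, 26, 14, 15]
  arr=[19, 13, 18, 26, 14, 15], out=15

Final answer: 15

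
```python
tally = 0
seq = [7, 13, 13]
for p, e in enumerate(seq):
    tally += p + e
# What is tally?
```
Trace:
  tally=0
  tally=7, p=0, e=7
  tally=21, p=1, e=13
  tally=36, p=2, e=13

Final answer: 36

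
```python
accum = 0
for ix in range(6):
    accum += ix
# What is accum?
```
Trace:
  accum=0
  accum=0, ix=0
  accum=1, ix=1
  accum=3, ix=2
  accum=6, ix=3
  accum=10, ix=4
  accum=15, ix=5

Final answer: 15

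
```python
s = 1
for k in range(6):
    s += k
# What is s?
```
Trace:
  s=1
  s=1, k=0
  s=2, k=1
  s=4, k=2
  s=7, k=3
  s=11, k=4
  s=16, k=5

Final answer: 16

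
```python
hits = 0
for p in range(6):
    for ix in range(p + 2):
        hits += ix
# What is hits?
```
Trace:
  hits=0
  hits=0, p=0, ix=0
  hits=1, p=0, ix=1
  hits=1, p=1, ix=0
  hits=2, p=1, ix=1
  hits=4, p=1, ix=2
  hits=4, p=2, ix=0
  hits=5, p=2, ix=1
  hits=7, p=2, ix=2
  hits=10, p=2, ix=3
  hits=10, p=3, ix=0
  hits=11, p=3, ix=1
  hits=13, p=3, ix=2
  hits=16, p=3, ix=3
  hits=20, p=3, ix=4
  hits=20, p=4, ix=0
  hits=21, p=4, ix=1
  hits=23, p=4, ix=2
  hits=26, p=4, ix=3
  hits=30, p=4, ix=4
  hits=35, p=4, ix=5
  hits=35, p=5, ix=0
  hits=36, p=5, ix=1
  hits=38, p=5, ix=2
  hits=41, p=5, ix=3
  hits=45, p=5, ix=4
  hits=50, p=5, ix=5
  hits=56, p=5, ix=6

Final answer: 56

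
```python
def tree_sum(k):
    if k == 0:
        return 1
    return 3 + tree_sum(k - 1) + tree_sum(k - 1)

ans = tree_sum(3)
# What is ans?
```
Call trace (a repeated sub-call is expanded the first time; later identical calls just restate its return value):
tree_sum(k=3)
  tree_sum(k=2)
    tree_sum(k=1)
      tree_sum(k=0)
      -> return 1
      tree_sum(k=0)
      -> return 1
    -> return 5
    tree_sum(k=1) -> return 5  (same call as traced above)
  -> return 13
  tree_sum(k=2) -> return 13  (same call as traced above)
-> return 29

Final answer: 29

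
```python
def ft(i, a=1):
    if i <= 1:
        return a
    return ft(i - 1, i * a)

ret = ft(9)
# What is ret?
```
Call trace:
ft(i=9, a=1)
  ft(i=8, a=9)
    ft(i=7, a=72)
      ft(i=6, a=504)
        ft(i=5, a=3024)
          ft(i=4, a=15120)
            ft(i=3, a=60480)
              ft(i=2, a=181440)
                ft(i=1, a=362880)
                -> return 362880
              -> return 362880
            -> return 362880
          -> return 362880
        -> return 362880
      -> return 362880
    -> return 362880
  -> return 362880
-> return 362880

Final answer: 362880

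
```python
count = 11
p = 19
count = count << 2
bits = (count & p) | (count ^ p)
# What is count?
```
Trace:
  count=11
  count=11, p=19
  count=44, p=19
  count=44, p=19, bits=63

Final answer: 44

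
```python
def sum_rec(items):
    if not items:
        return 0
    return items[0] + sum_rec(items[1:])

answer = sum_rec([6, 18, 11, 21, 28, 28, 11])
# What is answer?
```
Call trace:
sum_rec(items=[6, 18, 11, 21, 28, 28, 11])
  sum_rec(items=[18, 11, 21, 28, 28, 11])
    sum_rec(items=[11, 21, 28, 28, 11])
      sum_rec(items=[21, 28, 28, 11])
        sum_rec(items=[28, 28, 11])
          sum_rec(items=[28, 11])
            sum_rec(items=[11])
              sum_rec(items=[])
              -> return 0
            -> return 11
          -> return 39
        -> return 67
      -> return 88
    -> return 99
  -> return 117
-> return 123

Final answer: 123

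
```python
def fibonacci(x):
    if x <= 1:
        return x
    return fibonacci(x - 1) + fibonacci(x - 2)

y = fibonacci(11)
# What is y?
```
Call trace (a repeated sub-call is expanded the first time; later identical calls just restate its return value):
fibonacci(x=11)
  fibonacci(x=10)
    fibonacci(x=9)
      fibonacci(x=8)
        fibonacci(x=7)
          fibonacci(x=6)
            fibonacci(x=5)
              fibonacci(x=4)
                fibonacci(x=3)
                  fibonacci(x=2)
                    fibonacci(x=1)
                    -> return 1
                    fibonacci(x=0)
                    -> return 0
                  -> return 1
                  fibonacci(x=1)
                  -> return 1
                -> return 2
                fibonacci(x=2) -> return 1  (same call as traced above)
              -> return 3
              fibonacci(x=3) -> return 2  (same call as traced above)
            -> return 5
            fibonacci(x=4) -> return 3  (same call as traced above)
          -> return 8
          fibonacci(x=5) -> return 5  (same call as traced above)
        -> return 13
        fibonacci(x=6) -> return 8  (same call as traced above)
      -> return 21
      fibonacci(x=7) -> return 13  (same call as traced above)
    -> return 34
    fibonacci(x=8) -> return 21  (same call as traced above)
  -> return 55
  fibonacci(x=9) -> return 34  (same call as traced above)
-> return 89

Final answer: 89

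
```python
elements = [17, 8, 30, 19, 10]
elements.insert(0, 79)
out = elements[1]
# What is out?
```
Trace:
  elements=[17, 8, 30, 19, 10]
  elements=[79, 17, 8, 30, 19, 10]
  elements=[79, 17, 8, 30, 19, 10], out=17

Final answer: 17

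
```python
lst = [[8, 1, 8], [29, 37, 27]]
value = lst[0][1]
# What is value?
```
Trace:
  lst=[[8, 1, 8], [29, 37, 27]]
  lst=[[8, 1, 8], [29, 37, 27]], value=1

Final answer: 1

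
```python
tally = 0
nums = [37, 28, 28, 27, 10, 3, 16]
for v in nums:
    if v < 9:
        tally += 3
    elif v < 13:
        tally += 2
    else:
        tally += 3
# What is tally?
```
Trace:
  tally=0
  tally=3, v=37
  tally=6, v=28
  tally=9, v=28
  tally=12, v=27
  tally=14, v=10
  tally=17, v=3
  tally=20, v=16

Final answer: 20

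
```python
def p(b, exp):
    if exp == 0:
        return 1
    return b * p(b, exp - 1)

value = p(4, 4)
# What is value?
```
Call trace:
p(b=4, exp=4)
  p(b=4, exp=3)
    p(b=4, exp=2)
      p(b=4, exp=1)
        p(b=4, exp=0)
        -> return 1
      -> return 4
    -> return 16
  -> return 64
-> return 256

Final answer: 256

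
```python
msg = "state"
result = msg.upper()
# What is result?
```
Trace:
  msg='state'
  msg='state', result='STATE'

Final answer: 'STATE'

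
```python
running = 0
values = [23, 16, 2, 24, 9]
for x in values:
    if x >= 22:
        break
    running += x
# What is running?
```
Trace:
  running=0
  running=0, x=23

Final answer: 0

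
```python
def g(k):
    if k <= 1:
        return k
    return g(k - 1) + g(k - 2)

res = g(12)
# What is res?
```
Call trace (a repeated sub-call is expanded the first time; later identical calls just restate its return value):
g(k=12)
  g(k=11)
    g(k=10)
      g(k=9)
        g(k=8)
          g(k=7)
            g(k=6)
              g(k=5)
                g(k=4)
                  g(k=3)
                    g(k=2)
                      g(k=1)
                      -> return 1
                      g(k=0)
                      -> return 0
                    -> return 1
                    g(k=1)
                    -> return 1
                  -> return 2
                  g(k=2) -> return 1  (same call as traced above)
                -> return 3
                g(k=3) -> return 2  (same call as traced above)
              -> return 5
              g(k=4) -> return 3  (same call as traced above)
            -> return 8
            g(k=5) -> return 5  (same call as traced above)
          -> return 13
          g(k=6) -> return 8  (same call as traced above)
        -> return 21
        g(k=7) -> return 13  (same call as traced above)
      -> return 34
      g(k=8) -> return 21  (same call as traced above)
    -> return 55
    g(k=9) -> return 34  (same call as traced above)
  -> return 89
  g(k=10) -> return 55  (same call as traced above)
-> return 144

Final answer: 144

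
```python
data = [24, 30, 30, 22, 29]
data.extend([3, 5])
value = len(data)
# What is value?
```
Trace:
  data=[24, 30, 30, 22, 29]
  data=[24, 30, 30, 22, 29, 3, 5]
  data=[24, 30, 30, 22, 29, 3, 5], value=7

Final answer: 7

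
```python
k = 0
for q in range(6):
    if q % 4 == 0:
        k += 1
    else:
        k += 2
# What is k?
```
Trace:
  k=0
  k=1, q=0
  k=3, q=1
  k=5, q=2
  k=7, q=3
  k=8, q=4
  k=10, q=5

Final answer: 10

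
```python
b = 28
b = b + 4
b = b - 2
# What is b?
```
Trace:
  b=28
  b=32
  b=30

Final answer: 30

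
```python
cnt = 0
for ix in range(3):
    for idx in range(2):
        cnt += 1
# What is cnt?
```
Trace:
  cnt=0
  cnt=1, ix=0, idx=0
  cnt=2, ix=0, idx=1
  cnt=3, ix=1, idx=0
  cnt=4, ix=1, idx=1
  cnt=5, ix=2, idx=0
  cnt=6, ix=2, idx=1

Final answer: 6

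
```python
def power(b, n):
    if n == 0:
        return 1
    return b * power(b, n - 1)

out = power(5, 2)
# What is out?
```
Call trace:
power(b=5, n=2)
  power(b=5, n=1)
    power(b=5, n=0)
    -> return 1
  -> return 5
-> return 25

Final answer: 25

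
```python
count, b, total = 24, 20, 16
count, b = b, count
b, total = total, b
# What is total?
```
Trace:
  count=24, b=20, total=16
  count=20, b=24, total=16
  count=20, b=16, total=24

Final answer: 24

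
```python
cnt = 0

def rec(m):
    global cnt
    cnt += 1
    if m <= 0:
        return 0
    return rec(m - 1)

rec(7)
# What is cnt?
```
Call trace:
rec(m=7)
  rec(m=6)
    rec(m=5)
      rec(m=4)
        rec(m=3)
          rec(m=2)
            rec(m=1)
              rec(m=0)
              -> return 0
            -> return 0
          -> return 0
        -> return 0
      -> return 0
    -> return 0
  -> return 0
-> return 0

cnt is incremented once per call. rec is entered once for each m = 7, 6, 5, 4, 3, 2, 1, 0 (the m <= 0 call returns without recursing), i.e. 7 + 1 calls.
cnt = 8

Final answer: 8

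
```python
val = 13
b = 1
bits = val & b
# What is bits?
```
Trace:
  val=13
  val=13, b=1
  val=13, b=1, bits=1

Final answer: 1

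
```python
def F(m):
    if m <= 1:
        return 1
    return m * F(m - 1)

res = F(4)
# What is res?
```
Call trace:
F(m=4)
  F(m=3)
    F(m=2)
      F(m=1)
      -> return 1
    -> return 2
  -> return 6
-> return 24

Final answer: 24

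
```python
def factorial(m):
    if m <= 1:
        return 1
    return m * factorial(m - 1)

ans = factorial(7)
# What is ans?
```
Call trace:
factorial(m=7)
  factorial(m=6)
    factorial(m=5)
      factorial(m=4)
        factorial(m=3)
          factorial(m=2)
            factorial(m=1)
            -> return 1
          -> return 2
        -> return 6
      -> return 24
    -> return 120
  -> return 720
-> return 5040

Final answer: 5040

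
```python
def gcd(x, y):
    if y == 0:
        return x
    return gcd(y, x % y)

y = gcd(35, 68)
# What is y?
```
Call trace:
gcd(x=35, y=68)
  gcd(x=68, y=35)
    gcd(x=35, y=33)
      gcd(x=33, y=2)
        gcd(x=2, y=1)
          gcd(x=1, y=0)
          -> return 1
        -> return 1
      -> return 1
    -> return 1
  -> return 1
-> return 1

Final answer: 1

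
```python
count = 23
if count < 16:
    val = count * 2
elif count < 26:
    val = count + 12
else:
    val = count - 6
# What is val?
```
Trace:
  count=23
  count=23, val=35

Final answer: 35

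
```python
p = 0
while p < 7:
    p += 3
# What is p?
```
Trace:
  p=0
  p=3
  p=6
  p=9

Final answer: 9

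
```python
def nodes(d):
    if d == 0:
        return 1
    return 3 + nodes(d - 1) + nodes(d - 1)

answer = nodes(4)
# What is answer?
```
Call trace (a repeated sub-call is expanded the first time; later identical calls just restate its return value):
nodes(d=4)
  nodes(d=3)
    nodes(d=2)
      nodes(d=1)
        nodes(d=0)
        -> return 1
        nodes(d=0)
        -> return 1
      -> return 5
      nodes(d=1) -> return 5  (same call as traced above)
    -> return 13
    nodes(d=2) -> return 13  (same call as traced above)
  -> return 29
  nodes(d=3) -> return 29  (same call as traced above)
-> return 61

Final answer: 61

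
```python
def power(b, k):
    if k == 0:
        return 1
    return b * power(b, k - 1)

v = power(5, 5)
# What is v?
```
Call trace:
power(b=5, k=5)
  power(b=5, k=4)
    power(b=5, k=3)
      power(b=5, k=2)
        power(b=5, k=1)
          power(b=5, k=0)
          -> return 1
        -> return 5
      -> return 25
    -> return 125
  -> return 625
-> return 3125

Final answer: 3125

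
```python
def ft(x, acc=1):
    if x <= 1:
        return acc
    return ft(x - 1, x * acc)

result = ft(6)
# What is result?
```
Call trace:
ft(x=6, acc=1)
  ft(x=5, acc=6)
    ft(x=4, acc=30)
      ft(x=3, acc=120)
        ft(x=2, acc=360)
          ft(x=1, acc=720)
          -> return 720
        -> return 720
      -> return 720
    -> return 720
  -> return 720
-> return 720

Final answer: 720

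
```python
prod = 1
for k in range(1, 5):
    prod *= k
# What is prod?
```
Trace:
  prod=1
  prod=1, k=1
  prod=2, k=2
  prod=6, k=3
  prod=24, k=4

Final answer: 24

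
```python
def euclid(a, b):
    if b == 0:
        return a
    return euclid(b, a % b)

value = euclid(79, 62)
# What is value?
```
Call trace:
euclid(a=79, b=62)
  euclid(a=62, b=17)
    euclid(a=17, b=11)
      euclid(a=11, b=6)
        euclid(a=6, b=5)
          euclid(a=5, b=1)
            euclid(a=1, b=0)
            -> return 1
          -> return 1
        -> return 1
      -> return 1
    -> return 1
  -> return 1
-> return 1

Final answer: 1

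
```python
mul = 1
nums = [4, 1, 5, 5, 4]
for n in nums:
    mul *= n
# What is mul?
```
Trace:
  mul=1
  mul=4, n=4
  mul=4, n=1
  mul=20, n=5
  mul=100, n=5
  mul=400, n=4

Final answer: 400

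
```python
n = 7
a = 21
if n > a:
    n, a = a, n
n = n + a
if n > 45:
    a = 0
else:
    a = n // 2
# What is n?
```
Trace:
  n=7
  n=7, a=21
  n=7, a=21
  n=28, a=21
  n=28, a=14

Final answer: 28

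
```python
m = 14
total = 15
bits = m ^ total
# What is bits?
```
Trace:
  m=14
  m=14, total=15
  m=14, total=15, bits=1

Final answer: 1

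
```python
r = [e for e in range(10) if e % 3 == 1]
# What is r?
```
Trace:
  e=0
  e=1
  e=2
  e=3
  e=4
  e=5
  e=6
  e=7
  e=8
  e=9
  r=[1, 4, 7]

Final answer: [1, 4, 7]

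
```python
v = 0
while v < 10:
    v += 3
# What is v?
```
Trace:
  v=0
  v=3
  v=6
  v=9
  v=12

Final answer: 12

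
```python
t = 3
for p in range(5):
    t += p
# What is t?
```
Trace:
  t=3
  t=3, p=0
  t=4, p=1
  t=6, p=2
  t=9, p=3
  t=13, p=4

Final answer: 13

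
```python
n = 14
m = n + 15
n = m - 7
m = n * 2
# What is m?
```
Trace:
  n=14
  n=14, m=29
  n=22, m=29
  n=22, m=44

Final answer: 44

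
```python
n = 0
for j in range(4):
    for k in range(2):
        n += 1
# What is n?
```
Trace:
  n=0
  n=1, j=0, k=0
  n=2, j=0, k=1
  n=3, j=1, k=0
  n=4, j=1, k=1
  n=5, j=2, k=0
  n=6, j=2, k=1
  n=7, j=3, k=0
  n=8, j=3, k=1

Final answer: 8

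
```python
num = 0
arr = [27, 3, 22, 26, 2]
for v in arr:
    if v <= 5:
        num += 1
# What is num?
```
Trace:
  num=0
  num=0, v=27
  num=1, v=3
  num=1, v=22
  num=1, v=26
  num=2, v=2

Final answer: 2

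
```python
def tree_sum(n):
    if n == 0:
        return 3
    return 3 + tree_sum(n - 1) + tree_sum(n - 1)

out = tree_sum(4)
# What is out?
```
Call trace (a repeated sub-call is expanded the first time; later identical calls just restate its return value):
tree_sum(n=4)
  tree_sum(n=3)
    tree_sum(n=2)
      tree_sum(n=1)
        tree_sum(n=0)
        -> return 3
        tree_sum(n=0)
        -> return 3
      -> return 9
      tree_sum(n=1) -> return 9  (same call as traced above)
    -> return 21
    tree_sum(n=2) -> return 21  (same call as traced above)
  -> return 45
  tree_sum(n=3) -> return 45  (same call as traced above)
-> return 93

Final answer: 93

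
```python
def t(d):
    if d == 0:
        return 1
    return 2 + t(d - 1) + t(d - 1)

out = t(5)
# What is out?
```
Call trace (a repeated sub-call is expanded the first time; later identical calls just restate its return value):
t(d=5)
  t(d=4)
    t(d=3)
      t(d=2)
        t(d=1)
          t(d=0)
          -> return 1
          t(d=0)
          -> return 1
        -> return 4
        t(d=1) -> return 4  (same call as traced above)
      -> return 10
      t(d=2) -> return 10  (same call as traced above)
    -> return 22
    t(d=3) -> return 22  (same call as traced above)
  -> return 46
  t(d=4) -> return 46  (same call as traced above)
-> return 94

Final answer: 94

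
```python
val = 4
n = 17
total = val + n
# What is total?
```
Trace:
  val=4
  val=4, n=17
  val=4, n=17, total=21

Final answer: 21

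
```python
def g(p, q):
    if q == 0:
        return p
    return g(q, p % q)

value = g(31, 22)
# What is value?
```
Call trace:
g(p=31, q=22)
  g(p=22, q=9)
    g(p=9, q=4)
      g(p=4, q=1)
        g(p=1, q=0)
        -> return 1
      -> return 1
    -> return 1
  -> return 1
-> return 1

Final answer: 1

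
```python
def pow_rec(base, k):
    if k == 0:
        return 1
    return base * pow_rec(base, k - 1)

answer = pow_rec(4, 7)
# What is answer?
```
Call trace:
pow_rec(base=4, k=7)
  pow_rec(base=4, k=6)
    pow_rec(base=4, k=5)
      pow_rec(base=4, k=4)
        pow_rec(base=4, k=3)
          pow_rec(base=4, k=2)
            pow_rec(base=4, k=1)
              pow_rec(base=4, k=0)
              -> return 1
            -> return 4
          -> return 16
        -> return 64
      -> return 256
    -> return 1024
  -> return 4096
-> return 16384

Final answer: 16384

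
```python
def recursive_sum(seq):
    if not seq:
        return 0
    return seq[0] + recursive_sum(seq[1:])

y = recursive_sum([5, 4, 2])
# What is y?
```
Call trace:
recursive_sum(seq=[5, 4, 2])
  recursive_sum(seq=[4, 2])
    recursive_sum(seq=[2])
      recursive_sum(seq=[])
      -> return 0
    -> return 2
  -> return 6
-> return 11

Final answer: 11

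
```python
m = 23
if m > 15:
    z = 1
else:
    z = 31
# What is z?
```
Trace:
  m=23
  m=23, z=1

Final answer: 1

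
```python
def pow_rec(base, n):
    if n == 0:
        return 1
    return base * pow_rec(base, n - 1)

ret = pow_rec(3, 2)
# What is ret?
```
Call trace:
pow_rec(base=3, n=2)
  pow_rec(base=3, n=1)
    pow_rec(base=3, n=0)
    -> return 1
  -> return 3
-> return 9

Final answer: 9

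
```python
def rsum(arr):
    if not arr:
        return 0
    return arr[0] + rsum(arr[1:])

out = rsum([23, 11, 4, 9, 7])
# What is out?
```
Call trace:
rsum(arr=[23, 11, 4, 9, 7])
  rsum(arr=[11, 4, 9, 7])
    rsum(arr=[4, 9, 7])
      rsum(arr=[9, 7])
        rsum(arr=[7])
          rsum(arr=[])
          -> return 0
        -> return 7
      -> return 16
    -> return 20
  -> return 31
-> return 54

Final answer: 54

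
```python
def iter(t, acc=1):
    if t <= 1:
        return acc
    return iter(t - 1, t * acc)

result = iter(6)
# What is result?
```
Call trace:
iter(t=6, acc=1)
  iter(t=5, acc=6)
    iter(t=4, acc=30)
      iter(t=3, acc=120)
        iter(t=2, acc=360)
          iter(t=1, acc=720)
          -> return 720
        -> return 720
      -> return 720
    -> return 720
  -> return 720
-> return 720

Final answer: 720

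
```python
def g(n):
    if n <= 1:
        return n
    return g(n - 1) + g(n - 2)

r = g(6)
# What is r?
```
Call trace (a repeated sub-call is expanded the first time; later identical calls just restate its return value):
g(n=6)
  g(n=5)
    g(n=4)
      g(n=3)
        g(n=2)
          g(n=1)
          -> return 1
          g(n=0)
          -> return 0
        -> return 1
        g(n=1)
        -> return 1
      -> return 2
      g(n=2) -> return 1  (same call as traced above)
    -> return 3
    g(n=3) -> return 2  (same call as traced above)
  -> return 5
  g(n=4) -> return 3  (same call as traced above)
-> return 8

Final answer: 8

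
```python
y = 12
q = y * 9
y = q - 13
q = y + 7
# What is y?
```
Trace:
  y=12
  y=12, q=108
  y=95, q=108
  y=95, q=102

Final answer: 95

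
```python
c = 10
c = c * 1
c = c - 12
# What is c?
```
Trace:
  c=10
  c=10
  c=-2

Final answer: -2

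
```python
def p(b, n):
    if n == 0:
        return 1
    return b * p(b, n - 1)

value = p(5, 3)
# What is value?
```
Call trace:
p(b=5, n=3)
  p(b=5, n=2)
    p(b=5, n=1)
      p(b=5, n=0)
      -> return 1
    -> return 5
  -> return 25
-> return 125

Final answer: 125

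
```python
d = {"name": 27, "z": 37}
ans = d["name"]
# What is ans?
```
Trace:
  d={'name': 27, 'z': 37}
  d={'name': 27, 'z': 37}, ans=27

Final answer: 27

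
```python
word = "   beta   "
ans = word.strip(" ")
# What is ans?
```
Trace:
  word='   beta   '
  word='   beta   ', ans='beta'

Final answer: 'beta'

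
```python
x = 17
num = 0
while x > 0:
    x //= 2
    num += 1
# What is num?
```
Trace:
  x=17
  x=17, num=0
  x=8, num=1
  x=4, num=2
  x=2, num=3
  x=1, num=4
  x=0, num=5

Final answer: 5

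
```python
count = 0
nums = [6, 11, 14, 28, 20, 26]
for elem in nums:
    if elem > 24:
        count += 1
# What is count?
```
Trace:
  count=0
  count=0, elem=6
  count=0, elem=11
  count=0, elem=14
  count=1, elem=28
  count=1, elem=20
  count=2, elem=26

Final answer: 2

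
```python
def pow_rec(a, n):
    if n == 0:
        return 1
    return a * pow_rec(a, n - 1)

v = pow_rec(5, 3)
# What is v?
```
Call trace:
pow_rec(a=5, n=3)
  pow_rec(a=5, n=2)
    pow_rec(a=5, n=1)
      pow_rec(a=5, n=0)
      -> return 1
    -> return 5
  -> return 25
-> return 125

Final answer: 125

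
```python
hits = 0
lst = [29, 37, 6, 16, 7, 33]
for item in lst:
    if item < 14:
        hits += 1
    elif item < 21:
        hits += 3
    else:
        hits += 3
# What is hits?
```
Trace:
  hits=0
  hits=3, item=29
  hits=6, item=37
  hits=7, item=6
  hits=10, item=16
  hits=11, item=7
  hits=14, item=33

Final answer: 14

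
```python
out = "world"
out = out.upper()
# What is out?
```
Trace:
  out='world'
  out='WORLD'

Final answer: 'WORLD'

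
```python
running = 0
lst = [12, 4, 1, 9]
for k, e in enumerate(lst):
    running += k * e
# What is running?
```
Trace:
  running=0
  running=0, k=0, e=12
  running=4, k=1, e=4
  running=6, k=2, e=1
  running=33, k=3, e=9

Final answer: 33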